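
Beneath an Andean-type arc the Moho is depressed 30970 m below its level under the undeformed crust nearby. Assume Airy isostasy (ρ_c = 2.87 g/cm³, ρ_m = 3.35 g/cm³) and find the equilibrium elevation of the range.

Balancing pressure at the compensation depth: ρ_c h = (ρ_m − ρ_c) r.
h = r (ρ_m − ρ_c) / ρ_c = 30970 m × (3.35 − 2.87) / 2.87 = 5180 m.

5180 m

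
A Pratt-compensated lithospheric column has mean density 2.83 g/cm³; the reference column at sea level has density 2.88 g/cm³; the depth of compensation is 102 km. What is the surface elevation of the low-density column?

1.8 km

ρ_ref D = ρ (D + h) → h = D (ρ_ref − ρ)/ρ.
h = 102 km × (2.88 − 2.83)/2.83 = 1.8 km.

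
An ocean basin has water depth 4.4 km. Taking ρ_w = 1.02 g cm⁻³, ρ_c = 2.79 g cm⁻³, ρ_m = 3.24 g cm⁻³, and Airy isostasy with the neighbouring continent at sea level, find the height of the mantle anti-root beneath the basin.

17.3 km

Isostatic balance requires: replacing crust with seawater at the top is compensated by replacing crust with mantle at the base: d (ρ_c − ρ_w) = a (ρ_m − ρ_c).
a = d (ρ_c − ρ_w)/(ρ_m − ρ_c) = 4.4 km × 1.77/0.45 = 17.3 km.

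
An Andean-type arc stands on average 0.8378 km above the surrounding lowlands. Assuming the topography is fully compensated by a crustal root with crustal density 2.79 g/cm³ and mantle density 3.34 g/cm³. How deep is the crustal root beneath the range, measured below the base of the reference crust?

4.25 km

In Airy isostatic equilibrium: the weight of the topography is balanced by the buoyancy of the root, ρ_c h = (ρ_m − ρ_c) r.
r = h · ρ_c / (ρ_m − ρ_c) = 0.8378 km × 2.79 / (3.34 − 2.79) = 4.25 km.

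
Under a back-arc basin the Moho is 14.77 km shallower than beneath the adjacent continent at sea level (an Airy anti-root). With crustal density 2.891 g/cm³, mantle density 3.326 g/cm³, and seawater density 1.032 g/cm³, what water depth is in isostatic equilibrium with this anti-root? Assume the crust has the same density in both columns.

3.46 km

Replacing a thickness d of crust by seawater at the top must be balanced by replacing crust with mantle at the base: d (ρ_c − ρ_w) = a (ρ_m − ρ_c).
d = a (ρ_m − ρ_c)/(ρ_c − ρ_w) = 14.77 km × 0.435/1.859 = 3.46 km.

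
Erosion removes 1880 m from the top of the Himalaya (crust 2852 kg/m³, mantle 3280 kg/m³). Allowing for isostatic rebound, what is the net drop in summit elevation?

245 m

Rebound u = e ρ_c/ρ_m = 1880 m × 2852/3280 = 1635 m.
Net surface drop = e − u = 1880 m − 1635 m = e (ρ_m − ρ_c)/ρ_m = 245 m.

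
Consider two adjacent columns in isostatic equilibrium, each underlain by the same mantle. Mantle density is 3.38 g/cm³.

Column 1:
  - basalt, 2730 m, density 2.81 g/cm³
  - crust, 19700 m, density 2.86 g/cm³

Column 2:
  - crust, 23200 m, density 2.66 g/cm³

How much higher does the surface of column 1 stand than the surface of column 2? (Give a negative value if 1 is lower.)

For any compensation level in the mantle, the mantle terms cancel and isostasy reduces to e = (Σt_1 − Σt_2) − (Σ(ρt)_1 − Σ(ρt)_2) / ρ_m.
Σt_1 = 22430 m; Σt_2 = 23200 m; Σ(ρt)_1 = 64013.3; Σ(ρt)_2 = 61712 (in m·g/cm³).
e = (22430 − 23200) − (64013.3 − 61712) / 3.38 = −1450 m.

−1450 m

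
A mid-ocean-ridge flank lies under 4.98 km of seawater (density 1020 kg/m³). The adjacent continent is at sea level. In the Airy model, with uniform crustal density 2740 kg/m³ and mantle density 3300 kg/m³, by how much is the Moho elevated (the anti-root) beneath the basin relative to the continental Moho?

Balancing pressure at the compensation depth: replacing crust with seawater at the top is compensated by replacing crust with mantle at the base: d (ρ_c − ρ_w) = a (ρ_m − ρ_c).
a = d (ρ_c − ρ_w)/(ρ_m − ρ_c) = 4.98 km × 1720/560 = 15.3 km.

15.3 km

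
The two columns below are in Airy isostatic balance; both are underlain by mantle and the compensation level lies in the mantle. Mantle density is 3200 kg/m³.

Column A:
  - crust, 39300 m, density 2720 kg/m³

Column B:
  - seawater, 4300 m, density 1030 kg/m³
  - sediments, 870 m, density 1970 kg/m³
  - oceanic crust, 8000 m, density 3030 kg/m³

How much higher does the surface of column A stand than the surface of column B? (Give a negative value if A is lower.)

2220 m

For any compensation level in the mantle, the mantle terms cancel and isostasy reduces to e = (Σt_A − Σt_B) − (Σ(ρt)_A − Σ(ρt)_B) / ρ_m.
Σt_A = 39300 m; Σt_B = 13170 m; Σ(ρt)_A = 106896000; Σ(ρt)_B = 30382900 (in m·kg/m³).
e = (39300 − 13170) − (106896000 − 30382900) / 3200 = 2220 m.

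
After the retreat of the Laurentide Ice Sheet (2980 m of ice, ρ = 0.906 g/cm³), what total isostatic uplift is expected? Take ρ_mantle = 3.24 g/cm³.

Removing the load lets mantle flow back in; uplift u satisfies ρ_ice t = ρ_m u.
u = t ρ_ice/ρ_m = 2980 m × 0.906/3.24 = 833 m.

833 m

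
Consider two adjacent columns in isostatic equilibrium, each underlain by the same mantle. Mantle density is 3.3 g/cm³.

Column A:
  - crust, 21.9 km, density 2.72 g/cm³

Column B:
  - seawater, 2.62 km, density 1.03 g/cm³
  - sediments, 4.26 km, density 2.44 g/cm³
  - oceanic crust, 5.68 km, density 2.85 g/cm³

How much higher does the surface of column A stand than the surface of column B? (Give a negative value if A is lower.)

For any compensation level in the mantle, the mantle terms cancel and isostasy reduces to e = (Σt_A − Σt_B) − (Σ(ρt)_A − Σ(ρt)_B) / ρ_m.
Σt_A = 21.9 km; Σt_B = 12.56 km; Σ(ρt)_A = 59.568; Σ(ρt)_B = 29.281 (in km·g/cm³).
e = (21.9 − 12.56) − (59.568 − 29.281) / 3.3 = 0.162 km.

0.162 km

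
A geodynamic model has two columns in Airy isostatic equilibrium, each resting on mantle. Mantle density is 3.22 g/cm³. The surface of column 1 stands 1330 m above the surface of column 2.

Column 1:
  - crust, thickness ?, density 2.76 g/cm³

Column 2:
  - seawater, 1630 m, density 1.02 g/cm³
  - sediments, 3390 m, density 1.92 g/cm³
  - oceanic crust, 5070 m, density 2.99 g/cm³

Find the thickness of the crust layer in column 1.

29200 m

Take the compensation level at the base of the deeper column (depth z_c below the surface of column 1) and equate Σ ρ_i t_i down to z_c; mantle fills any gap and the z_c terms cancel.
Column 1: x×2.76 + (z_c − 0 − x)×3.22
Column 2: 1330×0 + 1630×1.02 + 3390×1.92 + 5070×2.99 + (z_c − 1330 − 10090)×3.22
The z_c×3.22 term appears on both sides and cancels. Collect the known terms of each column as K = Σ(ρt)_known − 3.22 × (depth of known layers): K_1 = 0 − 3.22×0 = 0; K_2 = 23330.7 − 3.22×(1330 + 10090) = −13441.7.
Balance: K_1 − x×(3.22 − 2.76) = K_2, so x = (K_1 − K_2)/(3.22 − 2.76) = 13441.7/0.46 = 29200 m.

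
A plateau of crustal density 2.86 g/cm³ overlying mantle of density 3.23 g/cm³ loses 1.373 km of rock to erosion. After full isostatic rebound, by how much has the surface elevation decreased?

Rebound u = e ρ_c/ρ_m = 1.373 km × 2.86/3.23 = 1.216 km.
Net surface drop = e − u = 1.373 km − 1.216 km = e (ρ_m − ρ_c)/ρ_m = 0.157 km.

0.157 km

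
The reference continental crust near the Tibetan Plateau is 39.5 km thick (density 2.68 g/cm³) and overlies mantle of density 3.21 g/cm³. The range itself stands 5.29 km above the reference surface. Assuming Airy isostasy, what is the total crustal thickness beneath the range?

Root depth r = h ρ_c / (ρ_m − ρ_c) = 5.29 km × 2.68 / 0.53 = 26.75 km.
Total thickness = T + h + r = 39.5 km + 5.29 km + 26.75 km = 71.5 km.

71.5 km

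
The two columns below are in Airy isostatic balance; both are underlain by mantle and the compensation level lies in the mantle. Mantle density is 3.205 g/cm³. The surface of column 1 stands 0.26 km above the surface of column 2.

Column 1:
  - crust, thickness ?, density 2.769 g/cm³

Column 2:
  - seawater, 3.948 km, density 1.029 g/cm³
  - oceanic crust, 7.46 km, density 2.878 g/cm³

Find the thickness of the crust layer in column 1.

27.2 km

Take the compensation level at the base of the deeper column (depth z_c below the surface of column 1) and equate Σ ρ_i t_i down to z_c; mantle fills any gap and the z_c terms cancel.
Column 1: x×2.769 + (z_c − 0 − x)×3.205
Column 2: 0.26×0 + 3.948×1.029 + 7.46×2.878 + (z_c − 0.26 − 11.408)×3.205
The z_c×3.205 term appears on both sides and cancels. Collect the known terms of each column as K = Σ(ρt)_known − 3.205 × (depth of known layers): K_1 = 0 − 3.205×0 = 0; K_2 = 25.532372 − 3.205×(0.26 + 11.408) = −11.863568.
Balance: K_1 − x×(3.205 − 2.769) = K_2, so x = (K_1 − K_2)/(3.205 − 2.769) = 11.8636/0.436 = 27.2 km.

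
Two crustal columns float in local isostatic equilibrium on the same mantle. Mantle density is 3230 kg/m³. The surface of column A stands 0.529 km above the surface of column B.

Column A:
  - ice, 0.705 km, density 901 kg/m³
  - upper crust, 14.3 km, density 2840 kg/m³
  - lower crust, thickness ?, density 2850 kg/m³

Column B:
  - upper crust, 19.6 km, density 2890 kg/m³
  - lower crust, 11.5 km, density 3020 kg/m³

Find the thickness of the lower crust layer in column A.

9.39 km

Take the compensation level at the base of the deeper column (depth z_c below the surface of column A) and equate Σ ρ_i t_i down to z_c; mantle fills any gap and the z_c terms cancel.
Column A: 0.705×901 + 14.3×2840 + x×2850 + (z_c − 15.005 − x)×3230
Column B: 0.529×0 + 19.6×2890 + 11.5×3020 + (z_c − 0.529 − 31.1)×3230
The z_c×3230 term appears on both sides and cancels. Collect the known terms of each column as K = Σ(ρt)_known − 3230 × (depth of known layers): K_A = 41247.205 − 3230×15.005 = −7218.945; K_B = 91374 − 3230×(0.529 + 31.1) = −10787.67.
Balance: K_A − x×(3230 − 2850) = K_B, so x = (K_A − K_B)/(3230 − 2850) = 3568.72/380 = 9.39 km.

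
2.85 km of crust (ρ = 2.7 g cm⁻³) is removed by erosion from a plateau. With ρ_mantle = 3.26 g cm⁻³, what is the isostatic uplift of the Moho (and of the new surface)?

2.36 km

Unloading: uplift u = e ρ_c/ρ_m = 2.85 km × 2.7/3.26 = 2.36 km.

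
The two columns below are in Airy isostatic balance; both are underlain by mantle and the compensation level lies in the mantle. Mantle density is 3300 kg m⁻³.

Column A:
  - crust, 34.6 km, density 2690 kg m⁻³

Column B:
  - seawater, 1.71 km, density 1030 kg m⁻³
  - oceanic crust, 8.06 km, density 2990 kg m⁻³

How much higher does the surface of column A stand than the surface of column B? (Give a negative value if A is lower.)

For any compensation level in the mantle, the mantle terms cancel and isostasy reduces to e = (Σt_A − Σt_B) − (Σ(ρt)_A − Σ(ρt)_B) / ρ_m.
Σt_A = 34.6 km; Σt_B = 9.77 km; Σ(ρt)_A = 93074; Σ(ρt)_B = 25860.7 (in km·kg m⁻³).
e = (34.6 − 9.77) − (93074 − 25860.7) / 3300 = 4.46 km.

4.46 km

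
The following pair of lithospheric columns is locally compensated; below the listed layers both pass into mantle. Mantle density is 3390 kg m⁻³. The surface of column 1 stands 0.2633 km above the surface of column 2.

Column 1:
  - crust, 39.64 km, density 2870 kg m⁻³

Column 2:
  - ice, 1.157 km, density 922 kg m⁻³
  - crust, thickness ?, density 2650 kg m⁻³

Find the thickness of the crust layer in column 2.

22.8 km

Take the compensation level at the base of the deeper column (depth z_c below the surface of column 1) and equate Σ ρ_i t_i down to z_c; mantle fills any gap and the z_c terms cancel.
Column 1: 39.64×2870 + (z_c − 39.64)×3390
Column 2: 0.2633×0 + 1.157×922 + x×2650 + (z_c − 0.2633 − 1.157 − x)×3390
The z_c×3390 term appears on both sides and cancels. Collect the known terms of each column as K = Σ(ρt)_known − 3390 × (depth of known layers): K_1 = 113766.8 − 3390×39.64 = −20612.8; K_2 = 1066.754 − 3390×(0.2633 + 1.157) = −3748.063.
Balance: K_1 = K_2 − x×(3390 − 2650), so x = (K_2 − K_1)/(3390 − 2650) = 16864.7/740 = 22.8 km.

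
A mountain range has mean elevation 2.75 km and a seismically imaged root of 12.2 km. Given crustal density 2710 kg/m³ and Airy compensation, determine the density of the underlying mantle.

Airy balance: ρ_c h = (ρ_m − ρ_c) r → ρ_m = ρ_c (1 + h/r).
ρ_m = 2710 × (1 + 2.75 km/12.2 km) = 3320 kg/m³.

3320 kg/m³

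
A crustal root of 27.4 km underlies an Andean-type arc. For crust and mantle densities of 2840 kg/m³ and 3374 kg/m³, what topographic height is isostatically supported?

5.15 km

Balancing pressure at the compensation depth: ρ_c h = (ρ_m − ρ_c) r.
h = r (ρ_m − ρ_c) / ρ_c = 27.4 km × (3374 − 2840) / 2840 = 5.15 km.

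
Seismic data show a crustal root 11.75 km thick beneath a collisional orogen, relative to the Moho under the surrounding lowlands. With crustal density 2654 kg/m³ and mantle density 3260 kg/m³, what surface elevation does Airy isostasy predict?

Isostatic balance requires: ρ_c h = (ρ_m − ρ_c) r.
h = r (ρ_m − ρ_c) / ρ_c = 11.75 km × (3260 − 2654) / 2654 = 2.68 km.

2.68 km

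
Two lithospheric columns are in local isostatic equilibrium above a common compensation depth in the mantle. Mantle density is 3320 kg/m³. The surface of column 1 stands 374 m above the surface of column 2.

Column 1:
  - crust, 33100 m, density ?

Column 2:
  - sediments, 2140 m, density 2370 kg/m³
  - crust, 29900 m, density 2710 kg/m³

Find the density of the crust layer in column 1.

Take the compensation level at the base of the deeper column (depth z_c below the surface of column 1) and equate Σ ρ_i t_i down to z_c; mantle fills any gap and the z_c terms cancel.
Column 1: 33100×ρ + (z_c − 33100)×3320
Column 2: 374×0 + 2140×2370 + 29900×2710 + (z_c − 374 − 32040)×3320
The z_c×3320 term appears on both sides and cancels. Collect the known terms of each column as K = Σ(ρt)_known − 3320 × (depth of known layers): K_1 = 0 − 3320×33100 = −109892000; K_2 = 86100800 − 3320×(374 + 32040) = −21513680.
Balance: K_1 + 33100×ρ = K_2, so ρ = (K_2 − K_1)/33100 = 88378300/33100 = 2670 kg/m³.

2670 kg/m³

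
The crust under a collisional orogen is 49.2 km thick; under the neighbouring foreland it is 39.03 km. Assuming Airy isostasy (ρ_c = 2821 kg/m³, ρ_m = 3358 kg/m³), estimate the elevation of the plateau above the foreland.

1.63 km

Excess crust Δ = 49.2 km − 39.03 km = 10.17 km, split between elevation h and root r with h + r = Δ.
Airy balance ρ_c h = (ρ_m − ρ_c) r gives r = h ρ_c/(ρ_m − ρ_c), so h (1 + ρ_c/(ρ_m − ρ_c)) = Δ, i.e. h = Δ (ρ_m − ρ_c)/ρ_m.
h = 10.17 km × 537/3358 = 1.63 km.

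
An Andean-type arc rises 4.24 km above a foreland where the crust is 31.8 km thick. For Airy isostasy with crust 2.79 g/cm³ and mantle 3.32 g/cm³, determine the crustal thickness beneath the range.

Root depth r = h ρ_c / (ρ_m − ρ_c) = 4.24 km × 2.79 / 0.53 = 22.32 km.
Total thickness = T + h + r = 31.8 km + 4.24 km + 22.32 km = 58.4 km.

58.4 km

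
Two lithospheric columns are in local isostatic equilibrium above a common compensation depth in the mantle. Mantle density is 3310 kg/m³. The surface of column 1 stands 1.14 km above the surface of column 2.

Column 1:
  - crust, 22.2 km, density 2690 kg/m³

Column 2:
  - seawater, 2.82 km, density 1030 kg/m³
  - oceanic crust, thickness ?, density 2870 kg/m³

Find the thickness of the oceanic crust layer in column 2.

8.09 km

Take the compensation level at the base of the deeper column (depth z_c below the surface of column 1) and equate Σ ρ_i t_i down to z_c; mantle fills any gap and the z_c terms cancel.
Column 1: 22.2×2690 + (z_c − 22.2)×3310
Column 2: 1.14×0 + 2.82×1030 + x×2870 + (z_c − 1.14 − 2.82 − x)×3310
The z_c×3310 term appears on both sides and cancels. Collect the known terms of each column as K = Σ(ρt)_known − 3310 × (depth of known layers): K_1 = 59718 − 3310×22.2 = −13764; K_2 = 2904.6 − 3310×(1.14 + 2.82) = −10203.
Balance: K_1 = K_2 − x×(3310 − 2870), so x = (K_2 − K_1)/(3310 − 2870) = 3561/440 = 8.09 km.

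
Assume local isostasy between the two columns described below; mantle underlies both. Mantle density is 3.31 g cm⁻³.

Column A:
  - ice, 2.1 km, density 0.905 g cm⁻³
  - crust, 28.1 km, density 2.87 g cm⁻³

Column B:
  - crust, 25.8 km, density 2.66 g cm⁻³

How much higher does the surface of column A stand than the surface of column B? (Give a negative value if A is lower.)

For any compensation level in the mantle, the mantle terms cancel and isostasy reduces to e = (Σt_A − Σt_B) − (Σ(ρt)_A − Σ(ρt)_B) / ρ_m.
Σt_A = 30.2 km; Σt_B = 25.8 km; Σ(ρt)_A = 82.5475; Σ(ρt)_B = 68.628 (in km·g cm⁻³).
e = (30.2 − 25.8) − (82.5475 − 68.628) / 3.31 = 0.195 km.

0.195 km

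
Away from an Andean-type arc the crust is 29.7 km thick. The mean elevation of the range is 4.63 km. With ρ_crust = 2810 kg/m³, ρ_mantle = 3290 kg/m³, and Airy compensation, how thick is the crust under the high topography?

Root depth r = h ρ_c / (ρ_m − ρ_c) = 4.63 km × 2810 / 480 = 27.1 km.
Total thickness = T + h + r = 29.7 km + 4.63 km + 27.1 km = 61.4 km.

61.4 km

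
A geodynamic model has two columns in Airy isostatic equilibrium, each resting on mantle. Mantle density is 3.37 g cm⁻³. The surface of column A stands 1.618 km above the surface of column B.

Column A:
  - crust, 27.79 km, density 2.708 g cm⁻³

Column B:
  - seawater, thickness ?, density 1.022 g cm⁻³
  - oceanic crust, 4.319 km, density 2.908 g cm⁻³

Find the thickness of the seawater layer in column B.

4.66 km

Take the compensation level at the base of the deeper column (depth z_c below the surface of column A) and equate Σ ρ_i t_i down to z_c; mantle fills any gap and the z_c terms cancel.
Column A: 27.79×2.708 + (z_c − 27.79)×3.37
Column B: 1.618×0 + x×1.022 + 4.319×2.908 + (z_c − 1.618 − 4.319 − x)×3.37
The z_c×3.37 term appears on both sides and cancels. Collect the known terms of each column as K = Σ(ρt)_known − 3.37 × (depth of known layers): K_A = 75.25532 − 3.37×27.79 = −18.39698; K_B = 12.559652 − 3.37×(1.618 + 4.319) = −7.448038.
Balance: K_A = K_B − x×(3.37 − 1.022), so x = (K_B − K_A)/(3.37 − 1.022) = 10.9489/2.348 = 4.66 km.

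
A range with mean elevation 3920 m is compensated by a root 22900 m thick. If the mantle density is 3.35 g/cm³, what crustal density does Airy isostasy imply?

ρ_c h = (ρ_m − ρ_c) r → ρ_c (h + r) = ρ_m r → ρ_c = ρ_m r / (h + r).
ρ_c = 3.35 × 22900 m / (3920 m + 22900 m) = 2.86 g/cm³.

2.86 g/cm³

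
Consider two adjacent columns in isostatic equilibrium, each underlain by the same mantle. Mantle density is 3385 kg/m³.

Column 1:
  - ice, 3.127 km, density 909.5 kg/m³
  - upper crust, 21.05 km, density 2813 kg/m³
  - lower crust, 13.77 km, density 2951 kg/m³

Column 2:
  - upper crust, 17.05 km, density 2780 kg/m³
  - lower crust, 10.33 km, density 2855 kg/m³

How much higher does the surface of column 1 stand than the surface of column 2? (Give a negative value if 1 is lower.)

For any compensation level in the mantle, the mantle terms cancel and isostasy reduces to e = (Σt_1 − Σt_2) − (Σ(ρt)_1 − Σ(ρt)_2) / ρ_m.
Σt_1 = 37.947 km; Σt_2 = 27.38 km; Σ(ρt)_1 = 102692.927; Σ(ρt)_2 = 76891.15 (in km·kg/m³).
e = (37.947 − 27.38) − (102692.927 − 76891.15) / 3385 = 2.94 km.

2.94 km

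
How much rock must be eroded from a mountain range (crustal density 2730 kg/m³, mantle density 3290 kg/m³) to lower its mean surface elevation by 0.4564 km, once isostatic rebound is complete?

2.68 km

Net drop Δ = e − u = e − e ρ_c/ρ_m = e (ρ_m − ρ_c)/ρ_m.
e = Δ ρ_m/(ρ_m − ρ_c) = 0.4564 km × 3290/560 = 2.68 km.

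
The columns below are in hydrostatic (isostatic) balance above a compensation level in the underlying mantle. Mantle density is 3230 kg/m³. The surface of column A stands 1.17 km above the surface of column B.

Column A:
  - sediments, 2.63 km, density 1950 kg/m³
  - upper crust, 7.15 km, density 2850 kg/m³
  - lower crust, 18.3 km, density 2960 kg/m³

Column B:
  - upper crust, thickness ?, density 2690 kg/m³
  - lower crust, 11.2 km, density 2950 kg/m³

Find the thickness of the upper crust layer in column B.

Take the compensation level at the base of the deeper column (depth z_c below the surface of column A) and equate Σ ρ_i t_i down to z_c; mantle fills any gap and the z_c terms cancel.
Column A: 2.63×1950 + 7.15×2850 + 18.3×2960 + (z_c − 28.08)×3230
Column B: 1.17×0 + x×2690 + 11.2×2950 + (z_c − 1.17 − 11.2 − x)×3230
The z_c×3230 term appears on both sides and cancels. Collect the known terms of each column as K = Σ(ρt)_known − 3230 × (depth of known layers): K_A = 79674 − 3230×28.08 = −11024.4; K_B = 33040 − 3230×(1.17 + 11.2) = −6915.1.
Balance: K_A = K_B − x×(3230 − 2690), so x = (K_B − K_A)/(3230 − 2690) = 4109.3/540 = 7.61 km.

7.61 km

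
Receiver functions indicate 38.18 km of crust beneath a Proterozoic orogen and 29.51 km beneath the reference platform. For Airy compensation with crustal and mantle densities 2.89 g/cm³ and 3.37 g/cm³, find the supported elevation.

Excess crust Δ = 38.18 km − 29.51 km = 8.67 km, split between elevation h and root r with h + r = Δ.
Airy balance ρ_c h = (ρ_m − ρ_c) r gives r = h ρ_c/(ρ_m − ρ_c), so h (1 + ρ_c/(ρ_m − ρ_c)) = Δ, i.e. h = Δ (ρ_m − ρ_c)/ρ_m.
h = 8.67 km × 0.48/3.37 = 1.23 km.

1.23 km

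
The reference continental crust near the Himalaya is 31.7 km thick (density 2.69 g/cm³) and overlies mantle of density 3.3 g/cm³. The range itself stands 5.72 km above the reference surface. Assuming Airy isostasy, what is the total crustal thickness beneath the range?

62.6 km

Root depth r = h ρ_c / (ρ_m − ρ_c) = 5.72 km × 2.69 / 0.61 = 25.22 km.
Total thickness = T + h + r = 31.7 km + 5.72 km + 25.22 km = 62.6 km.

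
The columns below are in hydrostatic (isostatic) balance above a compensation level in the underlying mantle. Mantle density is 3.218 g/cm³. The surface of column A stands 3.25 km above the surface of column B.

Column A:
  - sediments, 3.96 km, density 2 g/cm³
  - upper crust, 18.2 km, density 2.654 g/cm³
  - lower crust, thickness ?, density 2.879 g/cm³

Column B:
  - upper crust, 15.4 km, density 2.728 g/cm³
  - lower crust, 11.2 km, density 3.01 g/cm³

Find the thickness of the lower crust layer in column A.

Take the compensation level at the base of the deeper column (depth z_c below the surface of column A) and equate Σ ρ_i t_i down to z_c; mantle fills any gap and the z_c terms cancel.
Column A: 3.96×2 + 18.2×2.654 + x×2.879 + (z_c − 22.16 − x)×3.218
Column B: 3.25×0 + 15.4×2.728 + 11.2×3.01 + (z_c − 3.25 − 26.6)×3.218
The z_c×3.218 term appears on both sides and cancels. Collect the known terms of each column as K = Σ(ρt)_known − 3.218 × (depth of known layers): K_A = 56.2228 − 3.218×22.16 = −15.08808; K_B = 75.7232 − 3.218×(3.25 + 26.6) = −20.3341.
Balance: K_A − x×(3.218 − 2.879) = K_B, so x = (K_A − K_B)/(3.218 − 2.879) = 5.24602/0.339 = 15.5 km.

15.5 km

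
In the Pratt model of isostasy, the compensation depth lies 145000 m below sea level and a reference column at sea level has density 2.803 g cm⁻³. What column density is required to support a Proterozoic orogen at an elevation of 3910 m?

Pratt balance: ρ_ref D = ρ (D + h).
ρ = ρ_ref D/(D + h) = 2.803 × 145000 m/(145000 m + 3910 m) = 2.73 g cm⁻³.

2.73 g cm⁻³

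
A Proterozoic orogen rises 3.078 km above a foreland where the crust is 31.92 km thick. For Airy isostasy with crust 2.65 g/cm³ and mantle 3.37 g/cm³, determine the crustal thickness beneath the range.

46.3 km

Root depth r = h ρ_c / (ρ_m − ρ_c) = 3.078 km × 2.65 / 0.72 = 11.33 km.
Total thickness = T + h + r = 31.92 km + 3.078 km + 11.33 km = 46.3 km.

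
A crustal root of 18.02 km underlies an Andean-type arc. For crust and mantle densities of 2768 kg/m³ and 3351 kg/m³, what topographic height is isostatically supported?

Equating mass per unit area of the two columns: ρ_c h = (ρ_m − ρ_c) r.
h = r (ρ_m − ρ_c) / ρ_c = 18.02 km × (3351 − 2768) / 2768 = 3.8 km.

3.8 km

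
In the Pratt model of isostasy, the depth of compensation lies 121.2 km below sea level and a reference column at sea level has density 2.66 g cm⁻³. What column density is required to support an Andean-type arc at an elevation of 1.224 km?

2.63 g cm⁻³

Pratt balance: ρ_ref D = ρ (D + h).
ρ = ρ_ref D/(D + h) = 2.66 × 121.2 km/(121.2 km + 1.224 km) = 2.63 g cm⁻³.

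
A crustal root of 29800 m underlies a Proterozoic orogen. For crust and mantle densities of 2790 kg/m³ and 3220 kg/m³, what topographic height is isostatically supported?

In Airy isostatic equilibrium: ρ_c h = (ρ_m − ρ_c) r.
h = r (ρ_m − ρ_c) / ρ_c = 29800 m × (3220 − 2790) / 2790 = 4590 m.

4590 m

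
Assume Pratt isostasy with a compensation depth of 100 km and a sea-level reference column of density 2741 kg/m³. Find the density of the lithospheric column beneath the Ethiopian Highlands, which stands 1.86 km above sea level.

2690 kg/m³

Pratt balance: ρ_ref D = ρ (D + h).
ρ = ρ_ref D/(D + h) = 2741 × 100 km/(100 km + 1.86 km) = 2690 kg/m³.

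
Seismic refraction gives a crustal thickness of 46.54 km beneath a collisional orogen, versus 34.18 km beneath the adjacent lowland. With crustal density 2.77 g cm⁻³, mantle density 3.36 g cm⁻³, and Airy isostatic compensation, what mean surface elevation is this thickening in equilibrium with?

2.17 km

Excess crust Δ = 46.54 km − 34.18 km = 12.36 km, split between elevation h and root r with h + r = Δ.
Airy balance ρ_c h = (ρ_m − ρ_c) r gives r = h ρ_c/(ρ_m − ρ_c), so h (1 + ρ_c/(ρ_m − ρ_c)) = Δ, i.e. h = Δ (ρ_m − ρ_c)/ρ_m.
h = 12.36 km × 0.59/3.36 = 2.17 km.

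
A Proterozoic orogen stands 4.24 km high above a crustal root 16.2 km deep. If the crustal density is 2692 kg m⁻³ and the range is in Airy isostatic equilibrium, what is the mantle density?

3400 kg m⁻³

Airy balance: ρ_c h = (ρ_m − ρ_c) r → ρ_m = ρ_c (1 + h/r).
ρ_m = 2692 × (1 + 4.24 km/16.2 km) = 3400 kg m⁻³.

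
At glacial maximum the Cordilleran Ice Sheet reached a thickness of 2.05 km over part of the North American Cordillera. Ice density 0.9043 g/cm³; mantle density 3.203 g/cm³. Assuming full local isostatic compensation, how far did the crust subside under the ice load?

In Airy isostatic equilibrium: the ice load ρ_ice t is balanced by mantle displaced below, ρ_m s.
s = t ρ_ice / ρ_m = 2.05 km × 0.9043/3.203 = 0.579 km.

0.579 km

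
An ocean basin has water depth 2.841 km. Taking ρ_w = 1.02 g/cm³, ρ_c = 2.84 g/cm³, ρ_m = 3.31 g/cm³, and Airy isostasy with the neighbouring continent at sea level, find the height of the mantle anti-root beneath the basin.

By Archimedes' principle applied to the lithosphere: replacing crust with seawater at the top is compensated by replacing crust with mantle at the base: d (ρ_c − ρ_w) = a (ρ_m − ρ_c).
a = d (ρ_c − ρ_w)/(ρ_m − ρ_c) = 2.841 km × 1.82/0.47 = 11 km.

11 km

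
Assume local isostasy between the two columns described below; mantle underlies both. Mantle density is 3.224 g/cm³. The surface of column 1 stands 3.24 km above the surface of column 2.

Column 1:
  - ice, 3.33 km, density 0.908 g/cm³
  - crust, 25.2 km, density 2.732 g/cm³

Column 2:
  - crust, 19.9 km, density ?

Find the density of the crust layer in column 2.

2.74 g/cm³

Take the compensation level at the base of the deeper column (depth z_c below the surface of column 1) and equate Σ ρ_i t_i down to z_c; mantle fills any gap and the z_c terms cancel.
Column 1: 3.33×0.908 + 25.2×2.732 + (z_c − 28.53)×3.224
Column 2: 3.24×0 + 19.9×ρ + (z_c − 3.24 − 19.9)×3.224
The z_c×3.224 term appears on both sides and cancels. Collect the known terms of each column as K = Σ(ρt)_known − 3.224 × (depth of known layers): K_1 = 71.87004 − 3.224×28.53 = −20.11068; K_2 = 0 − 3.224×(3.24 + 19.9) = −74.60336.
Balance: K_1 = K_2 + 19.9×ρ, so ρ = (K_1 − K_2)/19.9 = 54.4927/19.9 = 2.74 g/cm³.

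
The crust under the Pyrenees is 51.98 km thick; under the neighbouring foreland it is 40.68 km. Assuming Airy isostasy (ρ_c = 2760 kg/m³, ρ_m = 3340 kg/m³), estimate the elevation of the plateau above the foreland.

Excess crust Δ = 51.98 km − 40.68 km = 11.3 km, split between elevation h and root r with h + r = Δ.
Airy balance ρ_c h = (ρ_m − ρ_c) r gives r = h ρ_c/(ρ_m − ρ_c), so h (1 + ρ_c/(ρ_m − ρ_c)) = Δ, i.e. h = Δ (ρ_m − ρ_c)/ρ_m.
h = 11.3 km × 580/3340 = 1.96 km.

1.96 km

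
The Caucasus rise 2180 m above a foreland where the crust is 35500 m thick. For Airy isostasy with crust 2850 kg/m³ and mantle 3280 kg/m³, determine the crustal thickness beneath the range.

52100 m

Root depth r = h ρ_c / (ρ_m − ρ_c) = 2180 m × 2850 / 430 = 14450 m.
Total thickness = T + h + r = 35500 m + 2180 m + 14450 m = 52100 m.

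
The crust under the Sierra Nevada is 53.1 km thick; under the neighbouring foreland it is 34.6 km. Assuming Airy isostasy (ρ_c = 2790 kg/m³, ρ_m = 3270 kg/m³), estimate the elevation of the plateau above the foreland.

2.72 km

Excess crust Δ = 53.1 km − 34.6 km = 18.5 km, split between elevation h and root r with h + r = Δ.
Airy balance ρ_c h = (ρ_m − ρ_c) r gives r = h ρ_c/(ρ_m − ρ_c), so h (1 + ρ_c/(ρ_m − ρ_c)) = Δ, i.e. h = Δ (ρ_m − ρ_c)/ρ_m.
h = 18.5 km × 480/3270 = 2.72 km.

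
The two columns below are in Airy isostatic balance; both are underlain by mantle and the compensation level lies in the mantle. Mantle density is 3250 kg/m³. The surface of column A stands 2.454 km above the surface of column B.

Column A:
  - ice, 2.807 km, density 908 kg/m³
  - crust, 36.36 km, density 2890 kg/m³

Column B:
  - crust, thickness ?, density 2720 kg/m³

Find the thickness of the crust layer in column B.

Take the compensation level at the base of the deeper column (depth z_c below the surface of column A) and equate Σ ρ_i t_i down to z_c; mantle fills any gap and the z_c terms cancel.
Column A: 2.807×908 + 36.36×2890 + (z_c − 39.167)×3250
Column B: 2.454×0 + x×2720 + (z_c − 2.454 − 0 − x)×3250
The z_c×3250 term appears on both sides and cancels. Collect the known terms of each column as K = Σ(ρt)_known − 3250 × (depth of known layers): K_A = 107629.156 − 3250×39.167 = −19663.594; K_B = 0 − 3250×(2.454 + 0) = −7975.5.
Balance: K_A = K_B − x×(3250 − 2720), so x = (K_B − K_A)/(3250 − 2720) = 11688.1/530 = 22.1 km.

22.1 km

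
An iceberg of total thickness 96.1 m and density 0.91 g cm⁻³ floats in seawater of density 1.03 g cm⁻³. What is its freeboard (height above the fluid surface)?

Floating equilibrium: submerged depth d = t ρ_obj/ρ_fluid = 96.1 m × 0.91/1.03 = 84.9 m.
Freeboard = t − d = 96.1 m − 84.9 m = 11.2 m.

11.2 m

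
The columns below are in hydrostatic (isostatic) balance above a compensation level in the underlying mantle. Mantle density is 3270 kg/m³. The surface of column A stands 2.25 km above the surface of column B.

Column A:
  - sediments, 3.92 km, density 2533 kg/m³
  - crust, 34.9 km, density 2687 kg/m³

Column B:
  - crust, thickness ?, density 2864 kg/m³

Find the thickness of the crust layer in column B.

Take the compensation level at the base of the deeper column (depth z_c below the surface of column A) and equate Σ ρ_i t_i down to z_c; mantle fills any gap and the z_c terms cancel.
Column A: 3.92×2533 + 34.9×2687 + (z_c − 38.82)×3270
Column B: 2.25×0 + x×2864 + (z_c − 2.25 − 0 − x)×3270
The z_c×3270 term appears on both sides and cancels. Collect the known terms of each column as K = Σ(ρt)_known − 3270 × (depth of known layers): K_A = 103705.66 − 3270×38.82 = −23235.74; K_B = 0 − 3270×(2.25 + 0) = −7357.5.
Balance: K_A = K_B − x×(3270 − 2864), so x = (K_B − K_A)/(3270 − 2864) = 15878.2/406 = 39.1 km.

39.1 km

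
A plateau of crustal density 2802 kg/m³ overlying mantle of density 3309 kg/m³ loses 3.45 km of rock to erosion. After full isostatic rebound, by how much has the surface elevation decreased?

0.529 km

Rebound u = e ρ_c/ρ_m = 3.45 km × 2802/3309 = 2.921 km.
Net surface drop = e − u = 3.45 km − 2.921 km = e (ρ_m − ρ_c)/ρ_m = 0.529 km.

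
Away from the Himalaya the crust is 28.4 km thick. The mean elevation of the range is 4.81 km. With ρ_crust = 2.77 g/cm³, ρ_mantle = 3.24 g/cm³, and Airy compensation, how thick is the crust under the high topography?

61.6 km

Root depth r = h ρ_c / (ρ_m − ρ_c) = 4.81 km × 2.77 / 0.47 = 28.35 km.
Total thickness = T + h + r = 28.4 km + 4.81 km + 28.35 km = 61.6 km.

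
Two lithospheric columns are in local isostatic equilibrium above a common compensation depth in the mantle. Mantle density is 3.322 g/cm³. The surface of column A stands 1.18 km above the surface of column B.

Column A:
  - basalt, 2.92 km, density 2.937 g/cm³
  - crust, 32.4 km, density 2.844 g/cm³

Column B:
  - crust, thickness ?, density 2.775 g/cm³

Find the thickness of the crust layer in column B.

23.2 km

Take the compensation level at the base of the deeper column (depth z_c below the surface of column A) and equate Σ ρ_i t_i down to z_c; mantle fills any gap and the z_c terms cancel.
Column A: 2.92×2.937 + 32.4×2.844 + (z_c − 35.32)×3.322
Column B: 1.18×0 + x×2.775 + (z_c − 1.18 − 0 − x)×3.322
The z_c×3.322 term appears on both sides and cancels. Collect the known terms of each column as K = Σ(ρt)_known − 3.322 × (depth of known layers): K_A = 100.72164 − 3.322×35.32 = −16.6114; K_B = 0 − 3.322×(1.18 + 0) = −3.91996.
Balance: K_A = K_B − x×(3.322 − 2.775), so x = (K_B − K_A)/(3.322 − 2.775) = 12.6914/0.547 = 23.2 km.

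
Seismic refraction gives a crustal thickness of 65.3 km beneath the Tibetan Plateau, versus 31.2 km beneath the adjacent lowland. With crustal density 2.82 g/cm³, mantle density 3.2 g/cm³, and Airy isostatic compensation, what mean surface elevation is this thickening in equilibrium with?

Excess crust Δ = 65.3 km − 31.2 km = 34.1 km, split between elevation h and root r with h + r = Δ.
Airy balance ρ_c h = (ρ_m − ρ_c) r gives r = h ρ_c/(ρ_m − ρ_c), so h (1 + ρ_c/(ρ_m − ρ_c)) = Δ, i.e. h = Δ (ρ_m − ρ_c)/ρ_m.
h = 34.1 km × 0.38/3.2 = 4.05 km.

4.05 km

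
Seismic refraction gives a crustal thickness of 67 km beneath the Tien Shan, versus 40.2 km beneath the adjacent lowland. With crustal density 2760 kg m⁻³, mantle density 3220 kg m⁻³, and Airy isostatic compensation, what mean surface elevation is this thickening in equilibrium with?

Excess crust Δ = 67 km − 40.2 km = 26.8 km, split between elevation h and root r with h + r = Δ.
Airy balance ρ_c h = (ρ_m − ρ_c) r gives r = h ρ_c/(ρ_m − ρ_c), so h (1 + ρ_c/(ρ_m − ρ_c)) = Δ, i.e. h = Δ (ρ_m − ρ_c)/ρ_m.
h = 26.8 km × 460/3220 = 3.83 km.

3.83 km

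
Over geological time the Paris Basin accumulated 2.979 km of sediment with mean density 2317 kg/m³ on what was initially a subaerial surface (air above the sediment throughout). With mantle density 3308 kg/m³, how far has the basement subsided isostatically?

2.09 km

Subaerial load: s = t ρ_sed / ρ_m = 2.979 km × 2317/3308 = 2.09 km.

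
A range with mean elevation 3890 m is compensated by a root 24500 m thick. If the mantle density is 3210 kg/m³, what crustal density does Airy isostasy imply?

ρ_c h = (ρ_m − ρ_c) r → ρ_c (h + r) = ρ_m r → ρ_c = ρ_m r / (h + r).
ρ_c = 3210 × 24500 m / (3890 m + 24500 m) = 2770 kg/m³.

2770 kg/m³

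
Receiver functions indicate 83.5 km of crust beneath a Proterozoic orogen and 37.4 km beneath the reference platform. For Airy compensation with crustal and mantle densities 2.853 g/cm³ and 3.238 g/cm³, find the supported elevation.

Excess crust Δ = 83.5 km − 37.4 km = 46.1 km, split between elevation h and root r with h + r = Δ.
Airy balance ρ_c h = (ρ_m − ρ_c) r gives r = h ρ_c/(ρ_m − ρ_c), so h (1 + ρ_c/(ρ_m − ρ_c)) = Δ, i.e. h = Δ (ρ_m − ρ_c)/ρ_m.
h = 46.1 km × 0.385/3.238 = 5.48 km.

5.48 km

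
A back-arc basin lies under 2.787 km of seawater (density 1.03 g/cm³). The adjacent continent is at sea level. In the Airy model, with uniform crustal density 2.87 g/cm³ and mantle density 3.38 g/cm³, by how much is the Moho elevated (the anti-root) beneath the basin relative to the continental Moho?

10.1 km

For local isostatic compensation: replacing crust with seawater at the top is compensated by replacing crust with mantle at the base: d (ρ_c − ρ_w) = a (ρ_m − ρ_c).
a = d (ρ_c − ρ_w)/(ρ_m − ρ_c) = 2.787 km × 1.84/0.51 = 10.1 km.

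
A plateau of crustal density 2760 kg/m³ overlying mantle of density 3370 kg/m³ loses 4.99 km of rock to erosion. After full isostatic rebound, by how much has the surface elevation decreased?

Rebound u = e ρ_c/ρ_m = 4.99 km × 2760/3370 = 4.087 km.
Net surface drop = e − u = 4.99 km − 4.087 km = e (ρ_m − ρ_c)/ρ_m = 0.903 km.

0.903 km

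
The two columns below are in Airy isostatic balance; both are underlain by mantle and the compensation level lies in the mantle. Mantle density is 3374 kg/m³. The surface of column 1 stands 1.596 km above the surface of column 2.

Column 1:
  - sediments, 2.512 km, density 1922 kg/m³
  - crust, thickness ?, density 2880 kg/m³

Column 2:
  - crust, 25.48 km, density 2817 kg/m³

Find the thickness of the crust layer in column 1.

Take the compensation level at the base of the deeper column (depth z_c below the surface of column 1) and equate Σ ρ_i t_i down to z_c; mantle fills any gap and the z_c terms cancel.
Column 1: 2.512×1922 + x×2880 + (z_c − 2.512 − x)×3374
Column 2: 1.596×0 + 25.48×2817 + (z_c − 1.596 − 25.48)×3374
The z_c×3374 term appears on both sides and cancels. Collect the known terms of each column as K = Σ(ρt)_known − 3374 × (depth of known layers): K_1 = 4828.064 − 3374×2.512 = −3647.424; K_2 = 71777.16 − 3374×(1.596 + 25.48) = −19577.264.
Balance: K_1 − x×(3374 − 2880) = K_2, so x = (K_1 − K_2)/(3374 − 2880) = 15929.8/494 = 32.2 km.

32.2 km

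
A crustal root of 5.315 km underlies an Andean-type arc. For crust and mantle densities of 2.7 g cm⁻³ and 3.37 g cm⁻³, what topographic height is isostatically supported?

1.32 km

By Archimedes' principle applied to the lithosphere: ρ_c h = (ρ_m − ρ_c) r.
h = r (ρ_m − ρ_c) / ρ_c = 5.315 km × (3.37 − 2.7) / 2.7 = 1.32 km.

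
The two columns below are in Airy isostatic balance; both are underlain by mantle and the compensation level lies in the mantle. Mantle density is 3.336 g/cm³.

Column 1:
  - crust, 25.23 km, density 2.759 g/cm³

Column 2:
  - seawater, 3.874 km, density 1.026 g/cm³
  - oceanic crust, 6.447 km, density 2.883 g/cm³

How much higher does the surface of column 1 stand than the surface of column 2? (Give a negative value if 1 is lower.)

For any compensation level in the mantle, the mantle terms cancel and isostasy reduces to e = (Σt_1 − Σt_2) − (Σ(ρt)_1 − Σ(ρt)_2) / ρ_m.
Σt_1 = 25.23 km; Σt_2 = 10.321 km; Σ(ρt)_1 = 69.60957; Σ(ρt)_2 = 22.561425 (in km·g/cm³).
e = (25.23 − 10.321) − (69.60957 − 22.561425) / 3.336 = 0.806 km.

0.806 km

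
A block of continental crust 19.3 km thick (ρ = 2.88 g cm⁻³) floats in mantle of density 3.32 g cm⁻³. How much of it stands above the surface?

Floating equilibrium: submerged depth d = t ρ_obj/ρ_fluid = 19.3 km × 2.88/3.32 = 16.74 km.
Freeboard = t − d = 19.3 km − 16.74 km = 2.56 km.

2.56 km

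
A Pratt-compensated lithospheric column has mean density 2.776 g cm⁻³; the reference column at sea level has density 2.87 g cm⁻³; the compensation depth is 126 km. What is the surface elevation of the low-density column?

ρ_ref D = ρ (D + h) → h = D (ρ_ref − ρ)/ρ.
h = 126 km × (2.87 − 2.776)/2.776 = 4.27 km.

4.27 km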